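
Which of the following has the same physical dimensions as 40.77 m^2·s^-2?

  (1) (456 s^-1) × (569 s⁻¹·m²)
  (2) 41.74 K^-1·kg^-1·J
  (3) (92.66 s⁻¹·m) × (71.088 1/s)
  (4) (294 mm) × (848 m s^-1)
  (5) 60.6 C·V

(1)

Reference: m²·s⁻².
Each option:
  (1) [s⁻¹] · [m²·s⁻¹] = m²·s⁻²  ← same
  (2) J·kg⁻¹·K⁻¹ = N·m·kg⁻¹·K⁻¹ = m²·s⁻²·K⁻¹
  (3) [m·s⁻¹] · [s⁻¹] = m·s⁻²
  (4) [m] · [m·s⁻¹] = m²·s⁻¹
  (5) C·V = s·A·J·C⁻¹ = kg·m²·s⁻²
Only (1) matches m²·s⁻².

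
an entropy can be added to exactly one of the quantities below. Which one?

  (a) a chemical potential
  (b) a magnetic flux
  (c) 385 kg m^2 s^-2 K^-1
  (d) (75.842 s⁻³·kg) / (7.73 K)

Reference: [entropy] = kg·m²·s⁻²·K⁻¹.
Each option:
  (a) [chemical potential] = kg·m²·s⁻²·mol⁻¹
  (b) [magnetic flux] = kg·m²·s⁻²·A⁻¹
  (c) kg·m²·s⁻²·K⁻¹  ← same
  (d) [kg·s⁻³] / [K] = kg·s⁻³·K⁻¹
Only (c) matches kg·m²·s⁻²·K⁻¹.

(c)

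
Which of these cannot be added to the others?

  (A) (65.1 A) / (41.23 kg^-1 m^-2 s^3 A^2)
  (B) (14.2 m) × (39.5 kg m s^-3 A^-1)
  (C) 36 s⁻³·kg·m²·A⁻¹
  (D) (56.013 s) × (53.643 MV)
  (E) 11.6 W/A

(D)

Expand each in SI base units:
  (A) [A] / [kg⁻¹·m⁻²·s³·A²] = kg·m²·s⁻³·A⁻¹
  (B) [m] · [kg·m·s⁻³·A⁻¹] = kg·m²·s⁻³·A⁻¹
  (C) kg·m²·s⁻³·A⁻¹
  (D) [s] · [kg·m²·s⁻³·A⁻¹] = kg·m²·s⁻²·A⁻¹
  (E) W·A⁻¹ = J·s⁻¹·A⁻¹ = kg·m²·s⁻³·A⁻¹
All reduce to kg·m²·s⁻³·A⁻¹ except (D), which is kg·m²·s⁻²·A⁻¹.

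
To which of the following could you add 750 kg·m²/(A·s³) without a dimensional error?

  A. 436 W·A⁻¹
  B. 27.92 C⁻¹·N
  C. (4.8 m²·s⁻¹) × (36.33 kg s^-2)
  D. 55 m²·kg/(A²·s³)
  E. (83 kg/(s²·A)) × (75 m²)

Reference: kg·m²·s⁻³·A⁻¹.
Each option:
  A. W·A⁻¹ = J·s⁻¹·A⁻¹ = kg·m²·s⁻³·A⁻¹  ← same
  B. N·C⁻¹ = kg·m·s⁻²·(s·A)⁻¹ = kg·m·s⁻³·A⁻¹
  C. [m²·s⁻¹] · [kg·s⁻²] = kg·m²·s⁻³
  D. kg·m²·s⁻³·A⁻²
  E. [kg·s⁻²·A⁻¹] · [m²] = kg·m²·s⁻²·A⁻¹
Only A. matches kg·m²·s⁻³·A⁻¹.

A.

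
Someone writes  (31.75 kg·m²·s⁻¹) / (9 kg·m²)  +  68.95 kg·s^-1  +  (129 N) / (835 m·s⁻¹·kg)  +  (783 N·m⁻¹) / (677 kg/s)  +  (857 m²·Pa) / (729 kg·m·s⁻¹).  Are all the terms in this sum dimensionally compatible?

No

Dimensions:
  (31.75 kg·m²·s⁻¹) / (9 kg·m²):  [kg·m²·s⁻¹] / [kg·m²] = s⁻¹
  68.95 kg·s^-1:  kg·s⁻¹
  (129 N) / (835 m·s⁻¹·kg):  [kg·m·s⁻²] / [kg·m·s⁻¹] = s⁻¹
  (783 N·m⁻¹) / (677 kg/s):  [kg·s⁻²] / [kg·s⁻¹] = s⁻¹
  (857 m²·Pa) / (729 kg·m·s⁻¹):  [kg·m·s⁻²] / [kg·m·s⁻¹] = s⁻¹
The terms do not share a single dimension (kg·s⁻¹ vs s⁻¹).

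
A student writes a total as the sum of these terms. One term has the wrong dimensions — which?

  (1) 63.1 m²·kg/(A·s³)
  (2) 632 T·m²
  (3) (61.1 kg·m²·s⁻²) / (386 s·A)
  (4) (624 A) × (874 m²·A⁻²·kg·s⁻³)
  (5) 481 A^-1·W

(2)

Expand each in SI base units:
  (1) kg·m²·s⁻³·A⁻¹
  (2) T·m² = Wb·m⁻²·m² = kg·m²·s⁻²·A⁻¹
  (3) [kg·m²·s⁻²] / [s·A] = kg·m²·s⁻³·A⁻¹
  (4) [A] · [kg·m²·s⁻³·A⁻²] = kg·m²·s⁻³·A⁻¹
  (5) W·A⁻¹ = J·s⁻¹·A⁻¹ = kg·m²·s⁻³·A⁻¹
All reduce to kg·m²·s⁻³·A⁻¹ except (2), which is kg·m²·s⁻²·A⁻¹.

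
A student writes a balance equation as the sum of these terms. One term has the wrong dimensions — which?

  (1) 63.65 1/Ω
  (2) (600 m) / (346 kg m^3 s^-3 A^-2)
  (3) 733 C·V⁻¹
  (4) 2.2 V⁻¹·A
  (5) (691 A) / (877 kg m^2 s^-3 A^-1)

Work out the base dimensions of each:
  (1) Ω⁻¹ = (V·A⁻¹)⁻¹ = kg⁻¹·m⁻²·s³·A²
  (2) [m] / [kg·m³·s⁻³·A⁻²] = kg⁻¹·m⁻²·s³·A²
  (3) C·V⁻¹ = s·A·(J·C⁻¹)⁻¹ = kg⁻¹·m⁻²·s⁴·A²
  (4) A·V⁻¹ = A·(J·C⁻¹)⁻¹ = kg⁻¹·m⁻²·s³·A²
  (5) [A] / [kg·m²·s⁻³·A⁻¹] = kg⁻¹·m⁻²·s³·A²
All reduce to kg⁻¹·m⁻²·s³·A² except (3), which is kg⁻¹·m⁻²·s⁴·A².

(3)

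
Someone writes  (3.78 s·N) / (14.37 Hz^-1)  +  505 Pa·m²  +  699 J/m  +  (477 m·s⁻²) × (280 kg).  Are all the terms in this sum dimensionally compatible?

Dimensions:
  (3.78 s·N) / (14.37 Hz^-1):  [kg·m·s⁻¹] / [s] = kg·m·s⁻²
  505 Pa·m²:  Pa·m² = N·m⁻²·m² = kg·m·s⁻²
  699 J/m:  J·m⁻¹ = N·m·m⁻¹ = kg·m·s⁻²
  (477 m·s⁻²) × (280 kg):  [m·s⁻²] · [kg] = kg·m·s⁻²
Every term reduces to kg·m·s⁻².

Yes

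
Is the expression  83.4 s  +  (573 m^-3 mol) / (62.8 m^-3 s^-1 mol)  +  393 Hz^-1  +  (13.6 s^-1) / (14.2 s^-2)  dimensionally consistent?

Dimensions:
  83.4 s:  s
  (573 m^-3 mol) / (62.8 m^-3 s^-1 mol):  [m⁻³·mol] / [m⁻³·s⁻¹·mol] = s
  393 Hz^-1:  Hz⁻¹ = (s⁻¹)⁻¹ = s
  (13.6 s^-1) / (14.2 s^-2):  [s⁻¹] / [s⁻²] = s
Every term reduces to s.

Yes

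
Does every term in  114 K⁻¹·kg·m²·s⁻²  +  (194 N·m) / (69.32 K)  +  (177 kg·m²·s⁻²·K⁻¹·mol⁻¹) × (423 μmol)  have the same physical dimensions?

Yes

Dimensions:
  114 K⁻¹·kg·m²·s⁻²:  kg·m²·s⁻²·K⁻¹
  (194 N·m) / (69.32 K):  [kg·m²·s⁻²] / [K] = kg·m²·s⁻²·K⁻¹
  (177 kg·m²·s⁻²·K⁻¹·mol⁻¹) × (423 μmol):  [kg·m²·s⁻²·K⁻¹·mol⁻¹] · [mol] = kg·m²·s⁻²·K⁻¹
Every term reduces to kg·m²·s⁻²·K⁻¹.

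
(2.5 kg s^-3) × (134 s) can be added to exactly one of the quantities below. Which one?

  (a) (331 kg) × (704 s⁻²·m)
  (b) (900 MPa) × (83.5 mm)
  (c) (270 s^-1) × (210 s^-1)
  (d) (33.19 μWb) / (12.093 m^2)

(b)

Reference: [kg·s⁻³] · [s] = kg·s⁻².
Each option:
  (a) [kg] · [m·s⁻²] = kg·m·s⁻²
  (b) [kg·m⁻¹·s⁻²] · [m] = kg·s⁻²  ← same
  (c) [s⁻¹] · [s⁻¹] = s⁻²
  (d) [kg·m²·s⁻²·A⁻¹] / [m²] = kg·s⁻²·A⁻¹
Only (b) matches kg·s⁻².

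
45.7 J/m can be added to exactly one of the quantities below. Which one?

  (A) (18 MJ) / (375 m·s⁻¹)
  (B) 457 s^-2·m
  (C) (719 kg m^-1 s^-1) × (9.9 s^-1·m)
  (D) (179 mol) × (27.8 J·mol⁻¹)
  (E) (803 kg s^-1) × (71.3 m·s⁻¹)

(E)

Reference: J·m⁻¹ = N·m·m⁻¹ = kg·m·s⁻².
Each option:
  (A) [kg·m²·s⁻²] / [m·s⁻¹] = kg·m·s⁻¹
  (B) m·s⁻²
  (C) [kg·m⁻¹·s⁻¹] · [m·s⁻¹] = kg·s⁻²
  (D) [mol] · [kg·m²·s⁻²·mol⁻¹] = kg·m²·s⁻²
  (E) [kg·s⁻¹] · [m·s⁻¹] = kg·m·s⁻²  ← same
Only (E) matches kg·m·s⁻².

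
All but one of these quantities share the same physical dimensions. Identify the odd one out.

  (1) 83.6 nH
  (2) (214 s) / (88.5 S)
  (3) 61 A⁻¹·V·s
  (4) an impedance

(4)

Dimensions:
  (1) H = V·s·A⁻¹ = kg·m²·s⁻²·A⁻²
  (2) [s] / [kg⁻¹·m⁻²·s³·A²] = kg·m²·s⁻²·A⁻²
  (3) V·s·A⁻¹ = J·C⁻¹·s·A⁻¹ = kg·m²·s⁻²·A⁻²
  (4) [impedance] = kg·m²·s⁻³·A⁻²
All reduce to kg·m²·s⁻²·A⁻² except (4), which is kg·m²·s⁻³·A⁻².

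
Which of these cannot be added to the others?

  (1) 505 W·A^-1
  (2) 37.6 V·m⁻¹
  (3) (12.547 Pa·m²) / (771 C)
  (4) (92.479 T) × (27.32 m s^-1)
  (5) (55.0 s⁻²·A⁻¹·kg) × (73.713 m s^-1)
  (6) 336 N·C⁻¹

Reduce each to base SI dimensions:
  (1) W·A⁻¹ = J·s⁻¹·A⁻¹ = kg·m²·s⁻³·A⁻¹
  (2) V·m⁻¹ = J·C⁻¹·m⁻¹ = kg·m·s⁻³·A⁻¹
  (3) [kg·m·s⁻²] / [s·A] = kg·m·s⁻³·A⁻¹
  (4) [kg·s⁻²·A⁻¹] · [m·s⁻¹] = kg·m·s⁻³·A⁻¹
  (5) [kg·s⁻²·A⁻¹] · [m·s⁻¹] = kg·m·s⁻³·A⁻¹
  (6) N·C⁻¹ = kg·m·s⁻²·(s·A)⁻¹ = kg·m·s⁻³·A⁻¹
All reduce to kg·m·s⁻³·A⁻¹ except (1), which is kg·m²·s⁻³·A⁻¹.

(1)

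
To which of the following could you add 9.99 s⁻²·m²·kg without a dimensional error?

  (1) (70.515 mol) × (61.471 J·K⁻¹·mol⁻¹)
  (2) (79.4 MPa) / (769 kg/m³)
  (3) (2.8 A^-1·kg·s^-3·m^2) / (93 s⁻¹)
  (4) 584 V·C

Reference: kg·m²·s⁻².
Each option:
  (1) [mol] · [kg·m²·s⁻²·K⁻¹·mol⁻¹] = kg·m²·s⁻²·K⁻¹
  (2) [kg·m⁻¹·s⁻²] / [kg·m⁻³] = m²·s⁻²
  (3) [kg·m²·s⁻³·A⁻¹] / [s⁻¹] = kg·m²·s⁻²·A⁻¹
  (4) C·V = s·A·J·C⁻¹ = kg·m²·s⁻²  ← same
Only (4) matches kg·m²·s⁻².

(4)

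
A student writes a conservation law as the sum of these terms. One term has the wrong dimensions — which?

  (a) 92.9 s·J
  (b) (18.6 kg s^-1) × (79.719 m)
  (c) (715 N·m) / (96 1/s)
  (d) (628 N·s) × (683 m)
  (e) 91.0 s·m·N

(b)

In SI base units:
  (a) J·s = N·m·s = kg·m²·s⁻¹
  (b) [kg·s⁻¹] · [m] = kg·m·s⁻¹
  (c) [kg·m²·s⁻²] / [s⁻¹] = kg·m²·s⁻¹
  (d) [kg·m·s⁻¹] · [m] = kg·m²·s⁻¹
  (e) N·m·s = kg·m·s⁻²·m·s = kg·m²·s⁻¹
All reduce to kg·m²·s⁻¹ except (b), which is kg·m·s⁻¹.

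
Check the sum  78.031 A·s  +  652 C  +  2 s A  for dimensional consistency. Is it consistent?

In SI base units:
  78.031 A·s:  A·s = s·A
  652 C:  C = s·A
  2 s A:  s·A
Every term reduces to s·A.

Yes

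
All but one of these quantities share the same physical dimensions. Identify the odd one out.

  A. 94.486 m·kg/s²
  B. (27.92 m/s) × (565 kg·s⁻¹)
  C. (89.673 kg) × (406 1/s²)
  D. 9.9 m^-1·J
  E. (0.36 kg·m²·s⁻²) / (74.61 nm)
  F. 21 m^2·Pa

In SI base units:
  A. kg·m·s⁻²
  B. [m·s⁻¹] · [kg·s⁻¹] = kg·m·s⁻²
  C. [kg] · [s⁻²] = kg·s⁻²
  D. J·m⁻¹ = N·m·m⁻¹ = kg·m·s⁻²
  E. [kg·m²·s⁻²] / [m] = kg·m·s⁻²
  F. Pa·m² = N·m⁻²·m² = kg·m·s⁻²
All reduce to kg·m·s⁻² except C., which is kg·s⁻².

C.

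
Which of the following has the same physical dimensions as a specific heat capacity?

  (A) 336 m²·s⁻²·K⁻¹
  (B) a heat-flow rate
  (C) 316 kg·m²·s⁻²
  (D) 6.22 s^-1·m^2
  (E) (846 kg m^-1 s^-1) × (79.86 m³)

(A)

Reference: [specific heat capacity] = m²·s⁻²·K⁻¹.
Each option:
  (A) m²·s⁻²·K⁻¹  ← same
  (B) [heat-flow rate] = kg·m²·s⁻³
  (C) kg·m²·s⁻²
  (D) m²·s⁻¹
  (E) [kg·m⁻¹·s⁻¹] · [m³] = kg·m²·s⁻¹
Only (A) matches m²·s⁻²·K⁻¹.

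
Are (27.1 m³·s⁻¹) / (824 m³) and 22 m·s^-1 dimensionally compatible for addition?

No

Reduce each to base SI dimensions:
  (27.1 m³·s⁻¹) / (824 m³):  [m³·s⁻¹] / [m³] = s⁻¹
  22 m·s^-1:  m·s⁻¹
s⁻¹ ≠ m·s⁻¹, so they cannot be added.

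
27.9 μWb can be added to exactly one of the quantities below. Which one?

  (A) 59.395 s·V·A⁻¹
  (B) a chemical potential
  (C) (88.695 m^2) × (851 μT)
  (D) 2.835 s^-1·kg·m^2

(C)

Reference: Wb = V·s = kg·m²·s⁻²·A⁻¹.
Each option:
  (A) V·s·A⁻¹ = J·C⁻¹·s·A⁻¹ = kg·m²·s⁻²·A⁻²
  (B) [chemical potential] = kg·m²·s⁻²·mol⁻¹
  (C) [m²] · [kg·s⁻²·A⁻¹] = kg·m²·s⁻²·A⁻¹  ← same
  (D) kg·m²·s⁻¹
Only (C) matches kg·m²·s⁻²·A⁻¹.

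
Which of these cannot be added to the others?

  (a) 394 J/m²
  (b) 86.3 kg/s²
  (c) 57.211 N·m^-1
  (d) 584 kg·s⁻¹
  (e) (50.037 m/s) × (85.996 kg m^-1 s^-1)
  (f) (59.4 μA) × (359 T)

(d)

Reduce each to base SI dimensions:
  (a) J·m⁻² = N·m·m⁻² = kg·s⁻²
  (b) kg·s⁻²
  (c) N·m⁻¹ = kg·m·s⁻²·m⁻¹ = kg·s⁻²
  (d) kg·s⁻¹
  (e) [m·s⁻¹] · [kg·m⁻¹·s⁻¹] = kg·s⁻²
  (f) [A] · [kg·s⁻²·A⁻¹] = kg·s⁻²
All reduce to kg·s⁻² except (d), which is kg·s⁻¹.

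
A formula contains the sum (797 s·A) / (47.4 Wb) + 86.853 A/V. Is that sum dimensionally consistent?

Work out the base dimensions of each:
  (797 s·A) / (47.4 Wb):  [s·A] / [kg·m²·s⁻²·A⁻¹] = kg⁻¹·m⁻²·s³·A²
  86.853 A/V:  A·V⁻¹ = A·(J·C⁻¹)⁻¹ = kg⁻¹·m⁻²·s³·A²
Both are kg⁻¹·m⁻²·s³·A², so they have the same dimensions and can be added.

Yes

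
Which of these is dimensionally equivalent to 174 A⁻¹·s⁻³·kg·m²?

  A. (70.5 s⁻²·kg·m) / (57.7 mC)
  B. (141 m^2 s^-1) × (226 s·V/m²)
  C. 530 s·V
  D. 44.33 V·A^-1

Reference: kg·m²·s⁻³·A⁻¹.
Each option:
  A. [kg·m·s⁻²] / [s·A] = kg·m·s⁻³·A⁻¹
  B. [m²·s⁻¹] · [kg·s⁻²·A⁻¹] = kg·m²·s⁻³·A⁻¹  ← same
  C. V·s = J·C⁻¹·s = kg·m²·s⁻²·A⁻¹
  D. V·A⁻¹ = J·C⁻¹·A⁻¹ = kg·m²·s⁻³·A⁻²
Only B. matches kg·m²·s⁻³·A⁻¹.

B.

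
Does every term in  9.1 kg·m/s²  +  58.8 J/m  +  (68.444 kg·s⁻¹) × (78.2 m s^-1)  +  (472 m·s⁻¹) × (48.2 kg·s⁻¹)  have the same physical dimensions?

Yes

Reduce each to base SI dimensions:
  9.1 kg·m/s²:  kg·m·s⁻²
  58.8 J/m:  J·m⁻¹ = N·m·m⁻¹ = kg·m·s⁻²
  (68.444 kg·s⁻¹) × (78.2 m s^-1):  [kg·s⁻¹] · [m·s⁻¹] = kg·m·s⁻²
  (472 m·s⁻¹) × (48.2 kg·s⁻¹):  [m·s⁻¹] · [kg·s⁻¹] = kg·m·s⁻²
Every term reduces to kg·m·s⁻².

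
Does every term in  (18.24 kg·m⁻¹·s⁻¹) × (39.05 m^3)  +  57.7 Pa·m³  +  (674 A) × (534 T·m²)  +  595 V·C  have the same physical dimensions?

No

Expand each in SI base units:
  (18.24 kg·m⁻¹·s⁻¹) × (39.05 m^3):  [kg·m⁻¹·s⁻¹] · [m³] = kg·m²·s⁻¹
  57.7 Pa·m³:  Pa·m³ = N·m⁻²·m³ = kg·m²·s⁻²
  (674 A) × (534 T·m²):  [A] · [kg·m²·s⁻²·A⁻¹] = kg·m²·s⁻²
  595 V·C:  C·V = s·A·J·C⁻¹ = kg·m²·s⁻²
The terms do not share a single dimension (kg·m²·s⁻² vs kg·m²·s⁻¹).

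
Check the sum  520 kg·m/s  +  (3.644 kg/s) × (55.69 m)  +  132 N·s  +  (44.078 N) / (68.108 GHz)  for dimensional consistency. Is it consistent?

Expand each in SI base units:
  520 kg·m/s:  kg·m·s⁻¹
  (3.644 kg/s) × (55.69 m):  [kg·s⁻¹] · [m] = kg·m·s⁻¹
  132 N·s:  N·s = kg·m·s⁻²·s = kg·m·s⁻¹
  (44.078 N) / (68.108 GHz):  [kg·m·s⁻²] / [s⁻¹] = kg·m·s⁻¹
Every term reduces to kg·m·s⁻¹.

Yes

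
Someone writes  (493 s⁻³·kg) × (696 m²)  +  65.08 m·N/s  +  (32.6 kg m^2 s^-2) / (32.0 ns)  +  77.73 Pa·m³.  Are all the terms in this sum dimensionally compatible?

In SI base units:
  (493 s⁻³·kg) × (696 m²):  [kg·s⁻³] · [m²] = kg·m²·s⁻³
  65.08 m·N/s:  N·m·s⁻¹ = kg·m·s⁻²·m·s⁻¹ = kg·m²·s⁻³
  (32.6 kg m^2 s^-2) / (32.0 ns):  [kg·m²·s⁻²] / [s] = kg·m²·s⁻³
  77.73 Pa·m³:  Pa·m³ = N·m⁻²·m³ = kg·m²·s⁻²
The terms do not share a single dimension (kg·m²·s⁻² vs kg·m²·s⁻³).

No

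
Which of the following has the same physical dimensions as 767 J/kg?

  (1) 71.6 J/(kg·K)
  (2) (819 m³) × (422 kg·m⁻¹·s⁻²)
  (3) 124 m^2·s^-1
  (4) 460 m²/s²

Reference: J·kg⁻¹ = N·m·kg⁻¹ = m²·s⁻².
Each option:
  (1) J·kg⁻¹·K⁻¹ = N·m·kg⁻¹·K⁻¹ = m²·s⁻²·K⁻¹
  (2) [m³] · [kg·m⁻¹·s⁻²] = kg·m²·s⁻²
  (3) m²·s⁻¹
  (4) m²·s⁻²  ← same
Only (4) matches m²·s⁻².

(4)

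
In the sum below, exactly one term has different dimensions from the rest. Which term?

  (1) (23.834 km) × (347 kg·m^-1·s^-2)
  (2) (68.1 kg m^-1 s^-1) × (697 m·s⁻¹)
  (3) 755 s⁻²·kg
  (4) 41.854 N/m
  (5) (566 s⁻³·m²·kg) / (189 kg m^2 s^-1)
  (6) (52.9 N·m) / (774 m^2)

(5)

Dimensions:
  (1) [m] · [kg·m⁻¹·s⁻²] = kg·s⁻²
  (2) [kg·m⁻¹·s⁻¹] · [m·s⁻¹] = kg·s⁻²
  (3) kg·s⁻²
  (4) N·m⁻¹ = kg·m·s⁻²·m⁻¹ = kg·s⁻²
  (5) [kg·m²·s⁻³] / [kg·m²·s⁻¹] = s⁻²
  (6) [kg·m²·s⁻²] / [m²] = kg·s⁻²
All reduce to kg·s⁻² except (5), which is s⁻².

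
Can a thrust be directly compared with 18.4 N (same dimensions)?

Expand each in SI base units:
  a thrust:  [thrust] = kg·m·s⁻²
  18.4 N:  N = kg·m·s⁻²
Both are kg·m·s⁻², so they have the same dimensions and can be added.

Yes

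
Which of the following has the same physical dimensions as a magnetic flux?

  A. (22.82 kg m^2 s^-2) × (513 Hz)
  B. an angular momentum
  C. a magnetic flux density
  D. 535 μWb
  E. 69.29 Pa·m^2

D.

Reference: [magnetic flux] = kg·m²·s⁻²·A⁻¹.
Each option:
  A. [kg·m²·s⁻²] · [s⁻¹] = kg·m²·s⁻³
  B. [angular momentum] = kg·m²·s⁻¹
  C. [magnetic flux density] = kg·s⁻²·A⁻¹
  D. Wb = V·s = kg·m²·s⁻²·A⁻¹  ← same
  E. Pa·m² = N·m⁻²·m² = kg·m·s⁻²
Only D. matches kg·m²·s⁻²·A⁻¹.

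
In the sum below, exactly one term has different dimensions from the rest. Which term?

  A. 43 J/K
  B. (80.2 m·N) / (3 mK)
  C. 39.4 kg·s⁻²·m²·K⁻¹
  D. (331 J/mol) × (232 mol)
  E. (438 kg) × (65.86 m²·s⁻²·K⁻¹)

D.

Work out the base dimensions of each:
  A. J·K⁻¹ = N·m·K⁻¹ = kg·m²·s⁻²·K⁻¹
  B. [kg·m²·s⁻²] / [K] = kg·m²·s⁻²·K⁻¹
  C. kg·m²·s⁻²·K⁻¹
  D. [kg·m²·s⁻²·mol⁻¹] · [mol] = kg·m²·s⁻²
  E. [kg] · [m²·s⁻²·K⁻¹] = kg·m²·s⁻²·K⁻¹
All reduce to kg·m²·s⁻²·K⁻¹ except D., which is kg·m²·s⁻².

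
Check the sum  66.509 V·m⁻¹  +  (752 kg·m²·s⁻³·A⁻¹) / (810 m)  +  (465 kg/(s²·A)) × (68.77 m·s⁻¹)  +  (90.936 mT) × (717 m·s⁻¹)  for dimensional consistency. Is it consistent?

Yes

Dimensions:
  66.509 V·m⁻¹:  V·m⁻¹ = J·C⁻¹·m⁻¹ = kg·m·s⁻³·A⁻¹
  (752 kg·m²·s⁻³·A⁻¹) / (810 m):  [kg·m²·s⁻³·A⁻¹] / [m] = kg·m·s⁻³·A⁻¹
  (465 kg/(s²·A)) × (68.77 m·s⁻¹):  [kg·s⁻²·A⁻¹] · [m·s⁻¹] = kg·m·s⁻³·A⁻¹
  (90.936 mT) × (717 m·s⁻¹):  [kg·s⁻²·A⁻¹] · [m·s⁻¹] = kg·m·s⁻³·A⁻¹
Every term reduces to kg·m·s⁻³·A⁻¹.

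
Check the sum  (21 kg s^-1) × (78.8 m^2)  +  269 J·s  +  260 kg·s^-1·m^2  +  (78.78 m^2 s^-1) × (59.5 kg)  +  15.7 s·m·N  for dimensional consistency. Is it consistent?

Yes

Work out the base dimensions of each:
  (21 kg s^-1) × (78.8 m^2):  [kg·s⁻¹] · [m²] = kg·m²·s⁻¹
  269 J·s:  J·s = N·m·s = kg·m²·s⁻¹
  260 kg·s^-1·m^2:  kg·m²·s⁻¹
  (78.78 m^2 s^-1) × (59.5 kg):  [m²·s⁻¹] · [kg] = kg·m²·s⁻¹
  15.7 s·m·N:  N·m·s = kg·m·s⁻²·m·s = kg·m²·s⁻¹
Every term reduces to kg·m²·s⁻¹.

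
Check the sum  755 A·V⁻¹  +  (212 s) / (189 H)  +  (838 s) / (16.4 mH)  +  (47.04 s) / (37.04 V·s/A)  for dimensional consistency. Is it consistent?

Expand each in SI base units:
  755 A·V⁻¹:  A·V⁻¹ = A·(J·C⁻¹)⁻¹ = kg⁻¹·m⁻²·s³·A²
  (212 s) / (189 H):  [s] / [kg·m²·s⁻²·A⁻²] = kg⁻¹·m⁻²·s³·A²
  (838 s) / (16.4 mH):  [s] / [kg·m²·s⁻²·A⁻²] = kg⁻¹·m⁻²·s³·A²
  (47.04 s) / (37.04 V·s/A):  [s] / [kg·m²·s⁻²·A⁻²] = kg⁻¹·m⁻²·s³·A²
Every term reduces to kg⁻¹·m⁻²·s³·A².

Yes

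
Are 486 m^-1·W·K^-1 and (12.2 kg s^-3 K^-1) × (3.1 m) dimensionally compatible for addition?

Work out the base dimensions of each:
  486 m^-1·W·K^-1:  W·m⁻¹·K⁻¹ = J·s⁻¹·m⁻¹·K⁻¹ = kg·m·s⁻³·K⁻¹
  (12.2 kg s^-3 K^-1) × (3.1 m):  [kg·s⁻³·K⁻¹] · [m] = kg·m·s⁻³·K⁻¹
Both are kg·m·s⁻³·K⁻¹, so they have the same dimensions and can be added.

Yes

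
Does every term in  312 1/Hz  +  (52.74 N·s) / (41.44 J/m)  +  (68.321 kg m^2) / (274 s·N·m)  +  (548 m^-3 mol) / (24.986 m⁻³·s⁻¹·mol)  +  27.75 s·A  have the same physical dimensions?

No

In SI base units:
  312 1/Hz:  Hz⁻¹ = (s⁻¹)⁻¹ = s
  (52.74 N·s) / (41.44 J/m):  [kg·m·s⁻¹] / [kg·m·s⁻²] = s
  (68.321 kg m^2) / (274 s·N·m):  [kg·m²] / [kg·m²·s⁻¹] = s
  (548 m^-3 mol) / (24.986 m⁻³·s⁻¹·mol):  [m⁻³·mol] / [m⁻³·s⁻¹·mol] = s
  27.75 s·A:  A·s = s·A
The terms do not share a single dimension (s vs s·A).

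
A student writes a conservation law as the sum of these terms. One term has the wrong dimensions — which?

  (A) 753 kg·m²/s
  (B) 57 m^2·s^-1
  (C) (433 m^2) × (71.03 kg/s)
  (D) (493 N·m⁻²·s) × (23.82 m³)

(B)

Dimensions:
  (A) kg·m²·s⁻¹
  (B) m²·s⁻¹
  (C) [m²] · [kg·s⁻¹] = kg·m²·s⁻¹
  (D) [kg·m⁻¹·s⁻¹] · [m³] = kg·m²·s⁻¹
All reduce to kg·m²·s⁻¹ except (B), which is m²·s⁻¹.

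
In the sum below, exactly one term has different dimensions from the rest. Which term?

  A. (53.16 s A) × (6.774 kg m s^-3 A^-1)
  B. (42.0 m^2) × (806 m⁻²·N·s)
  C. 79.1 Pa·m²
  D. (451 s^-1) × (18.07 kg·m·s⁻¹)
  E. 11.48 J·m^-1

Dimensions:
  A. [s·A] · [kg·m·s⁻³·A⁻¹] = kg·m·s⁻²
  B. [m²] · [kg·m⁻¹·s⁻¹] = kg·m·s⁻¹
  C. Pa·m² = N·m⁻²·m² = kg·m·s⁻²
  D. [s⁻¹] · [kg·m·s⁻¹] = kg·m·s⁻²
  E. J·m⁻¹ = N·m·m⁻¹ = kg·m·s⁻²
All reduce to kg·m·s⁻² except B., which is kg·m·s⁻¹.

B.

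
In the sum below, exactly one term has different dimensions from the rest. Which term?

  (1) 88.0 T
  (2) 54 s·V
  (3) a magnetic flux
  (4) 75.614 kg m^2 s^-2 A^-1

(1)

Work out the base dimensions of each:
  (1) T = Wb·m⁻² = kg·s⁻²·A⁻¹
  (2) V·s = J·C⁻¹·s = kg·m²·s⁻²·A⁻¹
  (3) [magnetic flux] = kg·m²·s⁻²·A⁻¹
  (4) kg·m²·s⁻²·A⁻¹
All reduce to kg·m²·s⁻²·A⁻¹ except (1), which is kg·s⁻²·A⁻¹.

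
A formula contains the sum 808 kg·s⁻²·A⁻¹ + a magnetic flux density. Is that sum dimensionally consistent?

Yes

Reduce each to base SI dimensions:
  808 kg·s⁻²·A⁻¹:  kg·s⁻²·A⁻¹
  a magnetic flux density:  [magnetic flux density] = kg·s⁻²·A⁻¹
Both are kg·s⁻²·A⁻¹, so they have the same dimensions and can be added.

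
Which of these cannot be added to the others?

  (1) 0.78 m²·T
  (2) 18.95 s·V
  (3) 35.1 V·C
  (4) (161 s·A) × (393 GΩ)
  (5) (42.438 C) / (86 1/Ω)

(3)

In SI base units:
  (1) T·m² = Wb·m⁻²·m² = kg·m²·s⁻²·A⁻¹
  (2) V·s = J·C⁻¹·s = kg·m²·s⁻²·A⁻¹
  (3) C·V = s·A·J·C⁻¹ = kg·m²·s⁻²
  (4) [s·A] · [kg·m²·s⁻³·A⁻²] = kg·m²·s⁻²·A⁻¹
  (5) [s·A] / [kg⁻¹·m⁻²·s³·A²] = kg·m²·s⁻²·A⁻¹
All reduce to kg·m²·s⁻²·A⁻¹ except (3), which is kg·m²·s⁻².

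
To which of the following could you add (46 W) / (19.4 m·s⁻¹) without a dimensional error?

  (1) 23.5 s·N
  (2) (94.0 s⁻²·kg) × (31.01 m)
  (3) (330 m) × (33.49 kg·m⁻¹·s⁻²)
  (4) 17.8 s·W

Reference: [kg·m²·s⁻³] / [m·s⁻¹] = kg·m·s⁻².
Each option:
  (1) N·s = kg·m·s⁻²·s = kg·m·s⁻¹
  (2) [kg·s⁻²] · [m] = kg·m·s⁻²  ← same
  (3) [m] · [kg·m⁻¹·s⁻²] = kg·s⁻²
  (4) W·s = J·s⁻¹·s = kg·m²·s⁻²
Only (2) matches kg·m·s⁻².

(2)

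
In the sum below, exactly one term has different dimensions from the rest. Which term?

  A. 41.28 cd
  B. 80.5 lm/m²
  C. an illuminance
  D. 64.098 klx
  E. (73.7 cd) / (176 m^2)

A.

Dimensions:
  A. cd
  B. lm·m⁻² = cd·m⁻² = m⁻²·cd
  C. [illuminance] = m⁻²·cd
  D. lx = lm·m⁻² = m⁻²·cd
  E. [cd] / [m²] = m⁻²·cd
All reduce to m⁻²·cd except A., which is cd.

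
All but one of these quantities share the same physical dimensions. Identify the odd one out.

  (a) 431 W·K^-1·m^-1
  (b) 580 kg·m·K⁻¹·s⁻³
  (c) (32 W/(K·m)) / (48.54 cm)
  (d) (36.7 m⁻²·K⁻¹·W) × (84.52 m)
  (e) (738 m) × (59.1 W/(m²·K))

(c)

Work out the base dimensions of each:
  (a) W·m⁻¹·K⁻¹ = J·s⁻¹·m⁻¹·K⁻¹ = kg·m·s⁻³·K⁻¹
  (b) kg·m·s⁻³·K⁻¹
  (c) [kg·m·s⁻³·K⁻¹] / [m] = kg·s⁻³·K⁻¹
  (d) [kg·s⁻³·K⁻¹] · [m] = kg·m·s⁻³·K⁻¹
  (e) [m] · [kg·s⁻³·K⁻¹] = kg·m·s⁻³·K⁻¹
All reduce to kg·m·s⁻³·K⁻¹ except (c), which is kg·s⁻³·K⁻¹.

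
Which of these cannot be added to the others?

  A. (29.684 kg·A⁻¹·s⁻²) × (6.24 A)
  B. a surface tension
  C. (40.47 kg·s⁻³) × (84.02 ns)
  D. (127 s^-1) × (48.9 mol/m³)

D.

In SI base units:
  A. [kg·s⁻²·A⁻¹] · [A] = kg·s⁻²
  B. [surface tension] = kg·s⁻²
  C. [kg·s⁻³] · [s] = kg·s⁻²
  D. [s⁻¹] · [m⁻³·mol] = m⁻³·s⁻¹·mol
All reduce to kg·s⁻² except D., which is m⁻³·s⁻¹·mol.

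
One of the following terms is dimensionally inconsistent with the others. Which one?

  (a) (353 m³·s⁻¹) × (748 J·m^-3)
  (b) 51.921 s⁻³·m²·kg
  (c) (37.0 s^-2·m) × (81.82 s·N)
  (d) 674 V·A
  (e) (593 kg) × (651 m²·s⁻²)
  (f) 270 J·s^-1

(e)

Reduce each to base SI dimensions:
  (a) [m³·s⁻¹] · [kg·m⁻¹·s⁻²] = kg·m²·s⁻³
  (b) kg·m²·s⁻³
  (c) [m·s⁻²] · [kg·m·s⁻¹] = kg·m²·s⁻³
  (d) V·A = J·C⁻¹·A = kg·m²·s⁻³
  (e) [kg] · [m²·s⁻²] = kg·m²·s⁻²
  (f) J·s⁻¹ = N·m·s⁻¹ = kg·m²·s⁻³
All reduce to kg·m²·s⁻³ except (e), which is kg·m²·s⁻².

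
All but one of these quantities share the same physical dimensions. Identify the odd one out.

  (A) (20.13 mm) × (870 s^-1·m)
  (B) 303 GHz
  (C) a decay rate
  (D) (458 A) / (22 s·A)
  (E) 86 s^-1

(A)

Expand each in SI base units:
  (A) [m] · [m·s⁻¹] = m²·s⁻¹
  (B) Hz = s⁻¹
  (C) [decay rate] = s⁻¹
  (D) [A] / [s·A] = s⁻¹
  (E) s⁻¹
All reduce to s⁻¹ except (A), which is m²·s⁻¹.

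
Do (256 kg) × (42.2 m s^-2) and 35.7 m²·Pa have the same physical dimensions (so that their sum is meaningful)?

Dimensions:
  (256 kg) × (42.2 m s^-2):  [kg] · [m·s⁻²] = kg·m·s⁻²
  35.7 m²·Pa:  Pa·m² = N·m⁻²·m² = kg·m·s⁻²
Both are kg·m·s⁻², so they have the same dimensions and can be added.

Yes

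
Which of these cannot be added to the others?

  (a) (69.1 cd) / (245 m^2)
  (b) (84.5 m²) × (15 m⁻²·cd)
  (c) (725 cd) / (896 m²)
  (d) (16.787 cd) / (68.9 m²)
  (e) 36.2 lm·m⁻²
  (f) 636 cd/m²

In SI base units:
  (a) [cd] / [m²] = m⁻²·cd
  (b) [m²] · [m⁻²·cd] = cd
  (c) [cd] / [m²] = m⁻²·cd
  (d) [cd] / [m²] = m⁻²·cd
  (e) lm·m⁻² = cd·m⁻² = m⁻²·cd
  (f) cd·m⁻² = m⁻²·cd
All reduce to m⁻²·cd except (b), which is cd.

(b)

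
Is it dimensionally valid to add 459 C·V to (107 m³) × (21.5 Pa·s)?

No

Dimensions:
  459 C·V:  C·V = s·A·J·C⁻¹ = kg·m²·s⁻²
  (107 m³) × (21.5 Pa·s):  [m³] · [kg·m⁻¹·s⁻¹] = kg·m²·s⁻¹
kg·m²·s⁻² ≠ kg·m²·s⁻¹, so they cannot be added.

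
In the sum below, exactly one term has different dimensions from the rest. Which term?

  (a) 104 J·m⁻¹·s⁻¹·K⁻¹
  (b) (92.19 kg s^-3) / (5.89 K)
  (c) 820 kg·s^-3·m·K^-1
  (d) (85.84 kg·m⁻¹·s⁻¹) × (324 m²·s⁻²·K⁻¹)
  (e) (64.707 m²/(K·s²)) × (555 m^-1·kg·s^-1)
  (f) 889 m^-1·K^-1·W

Dimensions:
  (a) J·s⁻¹·m⁻¹·K⁻¹ = N·m·s⁻¹·m⁻¹·K⁻¹ = kg·m·s⁻³·K⁻¹
  (b) [kg·s⁻³] / [K] = kg·s⁻³·K⁻¹
  (c) kg·m·s⁻³·K⁻¹
  (d) [kg·m⁻¹·s⁻¹] · [m²·s⁻²·K⁻¹] = kg·m·s⁻³·K⁻¹
  (e) [m²·s⁻²·K⁻¹] · [kg·m⁻¹·s⁻¹] = kg·m·s⁻³·K⁻¹
  (f) W·m⁻¹·K⁻¹ = J·s⁻¹·m⁻¹·K⁻¹ = kg·m·s⁻³·K⁻¹
All reduce to kg·m·s⁻³·K⁻¹ except (b), which is kg·s⁻³·K⁻¹.

(b)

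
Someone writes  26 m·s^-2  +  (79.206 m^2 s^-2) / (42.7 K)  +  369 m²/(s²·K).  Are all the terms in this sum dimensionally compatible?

No

In SI base units:
  26 m·s^-2:  m·s⁻²
  (79.206 m^2 s^-2) / (42.7 K):  [m²·s⁻²] / [K] = m²·s⁻²·K⁻¹
  369 m²/(s²·K):  m²·s⁻²·K⁻¹
The terms do not share a single dimension (m²·s⁻²·K⁻¹ vs m·s⁻²).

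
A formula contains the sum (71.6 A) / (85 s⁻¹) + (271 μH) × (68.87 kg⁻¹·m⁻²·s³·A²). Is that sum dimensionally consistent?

No

In SI base units:
  (71.6 A) / (85 s⁻¹):  [A] / [s⁻¹] = s·A
  (271 μH) × (68.87 kg⁻¹·m⁻²·s³·A²):  [kg·m²·s⁻²·A⁻²] · [kg⁻¹·m⁻²·s³·A²] = s
s·A ≠ s, so they cannot be added.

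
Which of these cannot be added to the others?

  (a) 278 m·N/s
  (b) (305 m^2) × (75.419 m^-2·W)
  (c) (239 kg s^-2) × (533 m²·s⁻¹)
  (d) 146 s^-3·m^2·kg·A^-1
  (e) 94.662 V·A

(d)

Work out the base dimensions of each:
  (a) N·m·s⁻¹ = kg·m·s⁻²·m·s⁻¹ = kg·m²·s⁻³
  (b) [m²] · [kg·s⁻³] = kg·m²·s⁻³
  (c) [kg·s⁻²] · [m²·s⁻¹] = kg·m²·s⁻³
  (d) kg·m²·s⁻³·A⁻¹
  (e) V·A = J·C⁻¹·A = kg·m²·s⁻³
All reduce to kg·m²·s⁻³ except (d), which is kg·m²·s⁻³·A⁻¹.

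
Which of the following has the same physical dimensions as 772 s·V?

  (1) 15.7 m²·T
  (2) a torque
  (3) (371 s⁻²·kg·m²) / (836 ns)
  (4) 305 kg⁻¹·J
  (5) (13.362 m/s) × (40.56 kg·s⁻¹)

(1)

Reference: V·s = J·C⁻¹·s = kg·m²·s⁻²·A⁻¹.
Each option:
  (1) T·m² = Wb·m⁻²·m² = kg·m²·s⁻²·A⁻¹  ← same
  (2) [torque] = kg·m²·s⁻²
  (3) [kg·m²·s⁻²] / [s] = kg·m²·s⁻³
  (4) J·kg⁻¹ = N·m·kg⁻¹ = m²·s⁻²
  (5) [m·s⁻¹] · [kg·s⁻¹] = kg·m·s⁻²
Only (1) matches kg·m²·s⁻²·A⁻¹.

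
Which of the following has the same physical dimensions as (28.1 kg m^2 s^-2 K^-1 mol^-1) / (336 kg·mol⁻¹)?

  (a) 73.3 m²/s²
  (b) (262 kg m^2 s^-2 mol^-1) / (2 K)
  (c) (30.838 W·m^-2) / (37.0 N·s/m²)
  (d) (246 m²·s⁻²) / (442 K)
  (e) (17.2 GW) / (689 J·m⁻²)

(d)

Reference: [kg·m²·s⁻²·K⁻¹·mol⁻¹] / [kg·mol⁻¹] = m²·s⁻²·K⁻¹.
Each option:
  (a) m²·s⁻²
  (b) [kg·m²·s⁻²·mol⁻¹] / [K] = kg·m²·s⁻²·K⁻¹·mol⁻¹
  (c) [kg·s⁻³] / [kg·m⁻¹·s⁻¹] = m·s⁻²
  (d) [m²·s⁻²] / [K] = m²·s⁻²·K⁻¹  ← same
  (e) [kg·m²·s⁻³] / [kg·s⁻²] = m²·s⁻¹
Only (d) matches m²·s⁻²·K⁻¹.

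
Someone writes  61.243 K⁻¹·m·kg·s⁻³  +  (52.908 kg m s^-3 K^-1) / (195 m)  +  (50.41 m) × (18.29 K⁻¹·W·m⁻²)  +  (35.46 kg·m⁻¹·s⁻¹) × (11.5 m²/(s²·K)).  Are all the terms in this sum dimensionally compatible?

No

Work out the base dimensions of each:
  61.243 K⁻¹·m·kg·s⁻³:  kg·m·s⁻³·K⁻¹
  (52.908 kg m s^-3 K^-1) / (195 m):  [kg·m·s⁻³·K⁻¹] / [m] = kg·s⁻³·K⁻¹
  (50.41 m) × (18.29 K⁻¹·W·m⁻²):  [m] · [kg·s⁻³·K⁻¹] = kg·m·s⁻³·K⁻¹
  (35.46 kg·m⁻¹·s⁻¹) × (11.5 m²/(s²·K)):  [kg·m⁻¹·s⁻¹] · [m²·s⁻²·K⁻¹] = kg·m·s⁻³·K⁻¹
The terms do not share a single dimension (kg·m·s⁻³·K⁻¹ vs kg·s⁻³·K⁻¹).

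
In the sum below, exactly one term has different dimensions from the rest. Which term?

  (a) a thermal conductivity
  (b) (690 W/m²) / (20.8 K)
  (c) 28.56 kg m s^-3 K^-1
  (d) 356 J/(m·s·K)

Expand each in SI base units:
  (a) [thermal conductivity] = kg·m·s⁻³·K⁻¹
  (b) [kg·s⁻³] / [K] = kg·s⁻³·K⁻¹
  (c) kg·m·s⁻³·K⁻¹
  (d) J·s⁻¹·m⁻¹·K⁻¹ = N·m·s⁻¹·m⁻¹·K⁻¹ = kg·m·s⁻³·K⁻¹
All reduce to kg·m·s⁻³·K⁻¹ except (b), which is kg·s⁻³·K⁻¹.

(b)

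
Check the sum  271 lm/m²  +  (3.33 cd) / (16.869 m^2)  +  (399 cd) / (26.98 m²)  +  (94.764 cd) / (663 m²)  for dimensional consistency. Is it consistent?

Yes

Expand each in SI base units:
  271 lm/m²:  lm·m⁻² = cd·m⁻² = m⁻²·cd
  (3.33 cd) / (16.869 m^2):  [cd] / [m²] = m⁻²·cd
  (399 cd) / (26.98 m²):  [cd] / [m²] = m⁻²·cd
  (94.764 cd) / (663 m²):  [cd] / [m²] = m⁻²·cd
Every term reduces to m⁻²·cd.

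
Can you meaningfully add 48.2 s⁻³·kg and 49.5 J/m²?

No

Expand each in SI base units:
  48.2 s⁻³·kg:  kg·s⁻³
  49.5 J/m²:  J·m⁻² = N·m·m⁻² = kg·s⁻²
kg·s⁻³ ≠ kg·s⁻², so they cannot be added.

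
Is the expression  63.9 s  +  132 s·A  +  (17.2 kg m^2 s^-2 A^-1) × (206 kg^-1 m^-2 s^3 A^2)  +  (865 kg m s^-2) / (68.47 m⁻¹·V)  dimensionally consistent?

No

Expand each in SI base units:
  63.9 s:  s
  132 s·A:  A·s = s·A
  (17.2 kg m^2 s^-2 A^-1) × (206 kg^-1 m^-2 s^3 A^2):  [kg·m²·s⁻²·A⁻¹] · [kg⁻¹·m⁻²·s³·A²] = s·A
  (865 kg m s^-2) / (68.47 m⁻¹·V):  [kg·m·s⁻²] / [kg·m·s⁻³·A⁻¹] = s·A
The terms do not share a single dimension (s vs s·A).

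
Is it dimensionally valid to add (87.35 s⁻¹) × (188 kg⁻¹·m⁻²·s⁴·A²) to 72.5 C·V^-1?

No

Expand each in SI base units:
  (87.35 s⁻¹) × (188 kg⁻¹·m⁻²·s⁴·A²):  [s⁻¹] · [kg⁻¹·m⁻²·s⁴·A²] = kg⁻¹·m⁻²·s³·A²
  72.5 C·V^-1:  C·V⁻¹ = s·A·(J·C⁻¹)⁻¹ = kg⁻¹·m⁻²·s⁴·A²
kg⁻¹·m⁻²·s³·A² ≠ kg⁻¹·m⁻²·s⁴·A², so they cannot be added.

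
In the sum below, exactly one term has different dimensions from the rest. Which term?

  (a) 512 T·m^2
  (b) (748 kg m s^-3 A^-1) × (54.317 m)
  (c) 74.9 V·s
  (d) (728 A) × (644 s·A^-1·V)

(b)

Reduce each to base SI dimensions:
  (a) T·m² = Wb·m⁻²·m² = kg·m²·s⁻²·A⁻¹
  (b) [kg·m·s⁻³·A⁻¹] · [m] = kg·m²·s⁻³·A⁻¹
  (c) V·s = J·C⁻¹·s = kg·m²·s⁻²·A⁻¹
  (d) [A] · [kg·m²·s⁻²·A⁻²] = kg·m²·s⁻²·A⁻¹
All reduce to kg·m²·s⁻²·A⁻¹ except (b), which is kg·m²·s⁻³·A⁻¹.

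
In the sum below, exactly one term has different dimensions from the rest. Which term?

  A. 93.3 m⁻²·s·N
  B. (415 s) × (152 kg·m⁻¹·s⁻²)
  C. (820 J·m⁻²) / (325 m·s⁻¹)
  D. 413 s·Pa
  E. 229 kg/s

E.

Dimensions:
  A. N·s·m⁻² = kg·m·s⁻²·s·m⁻² = kg·m⁻¹·s⁻¹
  B. [s] · [kg·m⁻¹·s⁻²] = kg·m⁻¹·s⁻¹
  C. [kg·s⁻²] / [m·s⁻¹] = kg·m⁻¹·s⁻¹
  D. Pa·s = N·m⁻²·s = kg·m⁻¹·s⁻¹
  E. kg·s⁻¹
All reduce to kg·m⁻¹·s⁻¹ except E., which is kg·s⁻¹.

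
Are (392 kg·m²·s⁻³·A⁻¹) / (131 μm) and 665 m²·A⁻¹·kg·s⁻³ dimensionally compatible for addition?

No

Work out the base dimensions of each:
  (392 kg·m²·s⁻³·A⁻¹) / (131 μm):  [kg·m²·s⁻³·A⁻¹] / [m] = kg·m·s⁻³·A⁻¹
  665 m²·A⁻¹·kg·s⁻³:  kg·m²·s⁻³·A⁻¹
kg·m·s⁻³·A⁻¹ ≠ kg·m²·s⁻³·A⁻¹, so they cannot be added.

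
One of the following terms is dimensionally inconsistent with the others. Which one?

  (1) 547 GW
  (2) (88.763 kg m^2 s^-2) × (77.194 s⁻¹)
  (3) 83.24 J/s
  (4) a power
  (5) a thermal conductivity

In SI base units:
  (1) W = J·s⁻¹ = kg·m²·s⁻³
  (2) [kg·m²·s⁻²] · [s⁻¹] = kg·m²·s⁻³
  (3) J·s⁻¹ = N·m·s⁻¹ = kg·m²·s⁻³
  (4) [power] = kg·m²·s⁻³
  (5) [thermal conductivity] = kg·m·s⁻³·K⁻¹
All reduce to kg·m²·s⁻³ except (5), which is kg·m·s⁻³·K⁻¹.

(5)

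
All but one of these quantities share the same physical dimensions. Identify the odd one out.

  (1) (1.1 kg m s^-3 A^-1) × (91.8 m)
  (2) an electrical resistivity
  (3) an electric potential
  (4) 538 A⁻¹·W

(2)

Work out the base dimensions of each:
  (1) [kg·m·s⁻³·A⁻¹] · [m] = kg·m²·s⁻³·A⁻¹
  (2) [electrical resistivity] = kg·m³·s⁻³·A⁻²
  (3) [electric potential] = kg·m²·s⁻³·A⁻¹
  (4) W·A⁻¹ = J·s⁻¹·A⁻¹ = kg·m²·s⁻³·A⁻¹
All reduce to kg·m²·s⁻³·A⁻¹ except (2), which is kg·m³·s⁻³·A⁻².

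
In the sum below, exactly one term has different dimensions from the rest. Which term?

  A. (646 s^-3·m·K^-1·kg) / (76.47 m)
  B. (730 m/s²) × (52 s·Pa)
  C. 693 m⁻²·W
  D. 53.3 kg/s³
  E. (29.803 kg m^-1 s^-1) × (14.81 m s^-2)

Reduce each to base SI dimensions:
  A. [kg·m·s⁻³·K⁻¹] / [m] = kg·s⁻³·K⁻¹
  B. [m·s⁻²] · [kg·m⁻¹·s⁻¹] = kg·s⁻³
  C. W·m⁻² = J·s⁻¹·m⁻² = kg·s⁻³
  D. kg·s⁻³
  E. [kg·m⁻¹·s⁻¹] · [m·s⁻²] = kg·s⁻³
All reduce to kg·s⁻³ except A., which is kg·s⁻³·K⁻¹.

A.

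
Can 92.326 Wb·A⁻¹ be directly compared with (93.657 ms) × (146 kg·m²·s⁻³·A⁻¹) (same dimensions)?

Work out the base dimensions of each:
  92.326 Wb·A⁻¹:  Wb·A⁻¹ = V·s·A⁻¹ = kg·m²·s⁻²·A⁻²
  (93.657 ms) × (146 kg·m²·s⁻³·A⁻¹):  [s] · [kg·m²·s⁻³·A⁻¹] = kg·m²·s⁻²·A⁻¹
kg·m²·s⁻²·A⁻² ≠ kg·m²·s⁻²·A⁻¹, so they cannot be added.

No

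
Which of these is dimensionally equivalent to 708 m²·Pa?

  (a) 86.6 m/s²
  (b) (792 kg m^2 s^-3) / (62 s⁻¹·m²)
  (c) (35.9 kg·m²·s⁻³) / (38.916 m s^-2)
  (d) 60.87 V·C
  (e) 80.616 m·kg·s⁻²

(e)

Reference: Pa·m² = N·m⁻²·m² = kg·m·s⁻².
Each option:
  (a) m·s⁻²
  (b) [kg·m²·s⁻³] / [m²·s⁻¹] = kg·s⁻²
  (c) [kg·m²·s⁻³] / [m·s⁻²] = kg·m·s⁻¹
  (d) C·V = s·A·J·C⁻¹ = kg·m²·s⁻²
  (e) kg·m·s⁻²  ← same
Only (e) matches kg·m·s⁻².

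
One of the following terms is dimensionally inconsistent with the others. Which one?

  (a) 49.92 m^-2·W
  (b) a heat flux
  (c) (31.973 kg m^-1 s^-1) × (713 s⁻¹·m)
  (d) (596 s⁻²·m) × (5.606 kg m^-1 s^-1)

Dimensions:
  (a) W·m⁻² = J·s⁻¹·m⁻² = kg·s⁻³
  (b) [heat flux] = kg·s⁻³
  (c) [kg·m⁻¹·s⁻¹] · [m·s⁻¹] = kg·s⁻²
  (d) [m·s⁻²] · [kg·m⁻¹·s⁻¹] = kg·s⁻³
All reduce to kg·s⁻³ except (c), which is kg·s⁻².

(c)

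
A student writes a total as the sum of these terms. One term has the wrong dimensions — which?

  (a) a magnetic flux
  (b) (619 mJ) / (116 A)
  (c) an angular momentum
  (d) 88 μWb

Dimensions:
  (a) [magnetic flux] = kg·m²·s⁻²·A⁻¹
  (b) [kg·m²·s⁻²] / [A] = kg·m²·s⁻²·A⁻¹
  (c) [angular momentum] = kg·m²·s⁻¹
  (d) Wb = V·s = kg·m²·s⁻²·A⁻¹
All reduce to kg·m²·s⁻²·A⁻¹ except (c), which is kg·m²·s⁻¹.

(c)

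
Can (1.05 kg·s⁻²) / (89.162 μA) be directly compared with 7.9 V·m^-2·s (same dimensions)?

Yes

In SI base units:
  (1.05 kg·s⁻²) / (89.162 μA):  [kg·s⁻²] / [A] = kg·s⁻²·A⁻¹
  7.9 V·m^-2·s:  V·s·m⁻² = J·C⁻¹·s·m⁻² = kg·s⁻²·A⁻¹
Both are kg·s⁻²·A⁻¹, so they have the same dimensions and can be added.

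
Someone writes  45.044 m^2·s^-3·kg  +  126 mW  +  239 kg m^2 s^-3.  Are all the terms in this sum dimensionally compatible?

In SI base units:
  45.044 m^2·s^-3·kg:  kg·m²·s⁻³
  126 mW:  W = J·s⁻¹ = kg·m²·s⁻³
  239 kg m^2 s^-3:  kg·m²·s⁻³
Every term reduces to kg·m²·s⁻³.

Yes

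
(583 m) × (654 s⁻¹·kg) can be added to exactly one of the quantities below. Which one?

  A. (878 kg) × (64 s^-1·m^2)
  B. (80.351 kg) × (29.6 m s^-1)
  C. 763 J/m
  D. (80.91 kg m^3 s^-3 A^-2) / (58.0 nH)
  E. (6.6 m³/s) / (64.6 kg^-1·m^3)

B.

Reference: [m] · [kg·s⁻¹] = kg·m·s⁻¹.
Each option:
  A. [kg] · [m²·s⁻¹] = kg·m²·s⁻¹
  B. [kg] · [m·s⁻¹] = kg·m·s⁻¹  ← same
  C. J·m⁻¹ = N·m·m⁻¹ = kg·m·s⁻²
  D. [kg·m³·s⁻³·A⁻²] / [kg·m²·s⁻²·A⁻²] = m·s⁻¹
  E. [m³·s⁻¹] / [kg⁻¹·m³] = kg·s⁻¹
Only B. matches kg·m·s⁻¹.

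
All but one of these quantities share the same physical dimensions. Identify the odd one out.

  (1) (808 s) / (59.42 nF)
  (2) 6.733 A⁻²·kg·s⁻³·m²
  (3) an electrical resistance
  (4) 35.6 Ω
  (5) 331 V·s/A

Reduce each to base SI dimensions:
  (1) [s] / [kg⁻¹·m⁻²·s⁴·A²] = kg·m²·s⁻³·A⁻²
  (2) kg·m²·s⁻³·A⁻²
  (3) [electrical resistance] = kg·m²·s⁻³·A⁻²
  (4) Ω = V·A⁻¹ = kg·m²·s⁻³·A⁻²
  (5) V·s·A⁻¹ = J·C⁻¹·s·A⁻¹ = kg·m²·s⁻²·A⁻²
All reduce to kg·m²·s⁻³·A⁻² except (5), which is kg·m²·s⁻²·A⁻².

(5)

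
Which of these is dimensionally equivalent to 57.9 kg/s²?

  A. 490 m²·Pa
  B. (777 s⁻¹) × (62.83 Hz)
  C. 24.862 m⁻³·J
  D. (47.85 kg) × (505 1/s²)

D.

Reference: kg·s⁻².
Each option:
  A. Pa·m² = N·m⁻²·m² = kg·m·s⁻²
  B. [s⁻¹] · [s⁻¹] = s⁻²
  C. J·m⁻³ = N·m·m⁻³ = kg·m⁻¹·s⁻²
  D. [kg] · [s⁻²] = kg·s⁻²  ← same
Only D. matches kg·s⁻².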